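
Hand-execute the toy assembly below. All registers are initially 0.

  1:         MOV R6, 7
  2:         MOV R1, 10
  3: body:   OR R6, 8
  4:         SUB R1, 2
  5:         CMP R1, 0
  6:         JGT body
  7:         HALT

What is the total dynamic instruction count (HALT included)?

23

MOV R6, 7 → R6=7
MOV R1, 10 → R1=10
OR R6, 8 → R6=7|8=15
SUB R1, 2 → R1=10-2=8
CMP R1, 0  (cmp 8,0)
JGT body: taken
OR R6, 8 → R6=15|8=15
SUB R1, 2 → R1=8-2=6
CMP R1, 0  (cmp 6,0)
JGT body: taken
OR R6, 8 → R6=15|8=15
SUB R1, 2 → R1=6-2=4
CMP R1, 0  (cmp 4,0)
JGT body: taken
OR R6, 8 → R6=15|8=15
SUB R1, 2 → R1=4-2=2
CMP R1, 0  (cmp 2,0)
JGT body: taken
OR R6, 8 → R6=15|8=15
SUB R1, 2 → R1=2-2=0
CMP R1, 0  (cmp 0,0)
JGT body: not taken
halt.
Total executed instructions: 23.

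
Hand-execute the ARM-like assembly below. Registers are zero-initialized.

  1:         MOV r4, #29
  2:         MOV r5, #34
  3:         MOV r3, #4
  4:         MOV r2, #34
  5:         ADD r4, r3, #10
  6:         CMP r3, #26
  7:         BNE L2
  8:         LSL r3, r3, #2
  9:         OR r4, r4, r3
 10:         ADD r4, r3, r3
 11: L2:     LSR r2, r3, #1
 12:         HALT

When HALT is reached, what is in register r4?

r4=29
r5=34
r3=4
r2=34
r4=4+10=14
CMP r3, #26  (cmp 4,26)
BNE L2: taken
r2=4>>1=2
halt.

14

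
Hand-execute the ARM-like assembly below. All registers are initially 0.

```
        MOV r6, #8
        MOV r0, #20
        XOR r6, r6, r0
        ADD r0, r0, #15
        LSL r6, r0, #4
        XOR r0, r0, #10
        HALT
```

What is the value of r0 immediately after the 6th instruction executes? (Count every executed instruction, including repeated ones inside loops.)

41

after MOV r6, #8: r6=8
after MOV r0, #20: r0=20
after XOR r6, r6, r0: r6=8^20=28
after ADD r0, r0, #15: r0=20+15=35
after LSL r6, r0, #4: r6=35<<4=560
after XOR r0, r0, #10: r0=35^10=41
After step 6: r0 = 41.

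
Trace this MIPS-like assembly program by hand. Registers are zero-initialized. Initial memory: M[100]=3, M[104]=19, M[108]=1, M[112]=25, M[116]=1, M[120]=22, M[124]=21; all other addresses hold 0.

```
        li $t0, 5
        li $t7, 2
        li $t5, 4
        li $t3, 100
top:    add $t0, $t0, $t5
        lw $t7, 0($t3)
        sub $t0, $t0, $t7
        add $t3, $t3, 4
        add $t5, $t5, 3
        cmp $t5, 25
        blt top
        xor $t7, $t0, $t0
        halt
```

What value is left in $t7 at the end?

0

li $t0, 5 → $t0=5
li $t7, 2 → $t7=2
li $t5, 4 → $t5=4
li $t3, 100 → $t3=100
add $t0, $t0, $t5 → $t0=5+4=9
lw $t7, 0($t3) → $t7=M[100]=3
sub $t0, $t0, $t7 → $t0=9-3=6
add $t3, $t3, 4 → $t3=100+4=104
add $t5, $t5, 3 → $t5=4+3=7
cmp $t5, 25  (cmp 7,25)
blt top: taken
add $t0, $t0, $t5 → $t0=6+7=13
lw $t7, 0($t3) → $t7=M[104]=19
sub $t0, $t0, $t7 → $t0=13-19=-6
add $t3, $t3, 4 → $t3=104+4=108
add $t5, $t5, 3 → $t5=7+3=10
cmp $t5, 25  (cmp 10,25)
blt top: taken
add $t0, $t0, $t5 → $t0=(-6)+10=4
lw $t7, 0($t3) → $t7=M[108]=1
sub $t0, $t0, $t7 → $t0=4-1=3
add $t3, $t3, 4 → $t3=108+4=112
add $t5, $t5, 3 → $t5=10+3=13
cmp $t5, 25  (cmp 13,25)
blt top: taken
add $t0, $t0, $t5 → $t0=3+13=16
lw $t7, 0($t3) → $t7=M[112]=25
sub $t0, $t0, $t7 → $t0=16-25=-9
add $t3, $t3, 4 → $t3=112+4=116
add $t5, $t5, 3 → $t5=13+3=16
cmp $t5, 25  (cmp 16,25)
blt top: taken
add $t0, $t0, $t5 → $t0=(-9)+16=7
lw $t7, 0($t3) → $t7=M[116]=1
sub $t0, $t0, $t7 → $t0=7-1=6
add $t3, $t3, 4 → $t3=116+4=120
add $t5, $t5, 3 → $t5=16+3=19
cmp $t5, 25  (cmp 19,25)
blt top: taken
add $t0, $t0, $t5 → $t0=6+19=25
lw $t7, 0($t3) → $t7=M[120]=22
sub $t0, $t0, $t7 → $t0=25-22=3
add $t3, $t3, 4 → $t3=120+4=124
add $t5, $t5, 3 → $t5=19+3=22
cmp $t5, 25  (cmp 22,25)
blt top: taken
add $t0, $t0, $t5 → $t0=3+22=25
lw $t7, 0($t3) → $t7=M[124]=21
sub $t0, $t0, $t7 → $t0=25-21=4
add $t3, $t3, 4 → $t3=124+4=128
add $t5, $t5, 3 → $t5=22+3=25
cmp $t5, 25  (cmp 25,25)
blt top: not taken
xor $t7, $t0, $t0 → $t7=4^4=0
halt.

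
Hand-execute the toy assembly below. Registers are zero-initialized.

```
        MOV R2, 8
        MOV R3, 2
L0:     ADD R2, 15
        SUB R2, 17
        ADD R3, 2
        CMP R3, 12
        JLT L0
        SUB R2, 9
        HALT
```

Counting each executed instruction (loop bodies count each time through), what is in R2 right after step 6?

MOV R2, 8 → R2=8
MOV R3, 2 → R3=2
ADD R2, 15 → R2=8+15=23
SUB R2, 17 → R2=23-17=6
ADD R3, 2 → R3=2+2=4
CMP R3, 12  (cmp 4,12)
After step 6: R2 = 6.

6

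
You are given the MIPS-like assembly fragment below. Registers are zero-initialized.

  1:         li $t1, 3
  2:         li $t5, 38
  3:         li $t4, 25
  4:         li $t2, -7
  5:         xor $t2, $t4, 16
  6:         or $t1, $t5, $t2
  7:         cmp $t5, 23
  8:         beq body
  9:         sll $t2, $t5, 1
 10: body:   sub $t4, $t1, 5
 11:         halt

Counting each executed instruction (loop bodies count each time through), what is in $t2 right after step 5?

$t1=3
$t5=38
$t4=25
$t2=-7
$t2=25^16=9
After step 5: $t2 = 9.

9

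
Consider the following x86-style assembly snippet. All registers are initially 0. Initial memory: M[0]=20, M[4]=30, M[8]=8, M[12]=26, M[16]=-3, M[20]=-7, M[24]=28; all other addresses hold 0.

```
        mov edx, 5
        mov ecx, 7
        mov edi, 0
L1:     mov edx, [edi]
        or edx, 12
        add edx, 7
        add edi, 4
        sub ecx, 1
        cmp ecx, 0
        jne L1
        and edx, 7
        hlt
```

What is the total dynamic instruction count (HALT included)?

54

after mov edx, 5: edx=5
after mov ecx, 7: ecx=7
after mov edi, 0: edi=0
after mov edx, [edi]: edx=M[0]=20
after or edx, 12: edx=20|12=28
after add edx, 7: edx=28+7=35
after add edi, 4: edi=0+4=4
after sub ecx, 1: ecx=7-1=6
cmp ecx, 0  (cmp 6,0)
jne L1: taken
after mov edx, [edi]: edx=M[4]=30
after or edx, 12: edx=30|12=30
after add edx, 7: edx=30+7=37
after add edi, 4: edi=4+4=8
after sub ecx, 1: ecx=6-1=5
cmp ecx, 0  (cmp 5,0)
jne L1: taken
after mov edx, [edi]: edx=M[8]=8
after or edx, 12: edx=8|12=12
after add edx, 7: edx=12+7=19
after add edi, 4: edi=8+4=12
after sub ecx, 1: ecx=5-1=4
cmp ecx, 0  (cmp 4,0)
jne L1: taken
after mov edx, [edi]: edx=M[12]=26
after or edx, 12: edx=26|12=30
after add edx, 7: edx=30+7=37
after add edi, 4: edi=12+4=16
after sub ecx, 1: ecx=4-1=3
cmp ecx, 0  (cmp 3,0)
jne L1: taken
after mov edx, [edi]: edx=M[16]=-3
after or edx, 12: edx=(-3)|12=-3
after add edx, 7: edx=(-3)+7=4
after add edi, 4: edi=16+4=20
after sub ecx, 1: ecx=3-1=2
cmp ecx, 0  (cmp 2,0)
jne L1: taken
after mov edx, [edi]: edx=M[20]=-7
after or edx, 12: edx=(-7)|12=-3
after add edx, 7: edx=(-3)+7=4
after add edi, 4: edi=20+4=24
after sub ecx, 1: ecx=2-1=1
cmp ecx, 0  (cmp 1,0)
jne L1: taken
after mov edx, [edi]: edx=M[24]=28
after or edx, 12: edx=28|12=28
after add edx, 7: edx=28+7=35
after add edi, 4: edi=24+4=28
after sub ecx, 1: ecx=1-1=0
cmp ecx, 0  (cmp 0,0)
jne L1: not taken
after and edx, 7: edx=35&7=3
halt.
Total executed instructions: 54.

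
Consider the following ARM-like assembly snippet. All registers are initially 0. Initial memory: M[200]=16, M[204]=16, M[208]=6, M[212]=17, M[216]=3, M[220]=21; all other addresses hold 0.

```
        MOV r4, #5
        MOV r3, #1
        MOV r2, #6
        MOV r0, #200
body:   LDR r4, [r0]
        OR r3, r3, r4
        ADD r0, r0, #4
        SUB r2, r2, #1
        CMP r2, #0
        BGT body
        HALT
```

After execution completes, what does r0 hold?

224

MOV r4, #5 → r4=5
MOV r3, #1 → r3=1
MOV r2, #6 → r2=6
MOV r0, #200 → r0=200
LDR r4, [r0] → r4=M[200]=16
OR r3, r3, r4 → r3=1|16=17
ADD r0, r0, #4 → r0=200+4=204
SUB r2, r2, #1 → r2=6-1=5
CMP r2, #0  (cmp 5,0)
BGT body: taken
LDR r4, [r0] → r4=M[204]=16
OR r3, r3, r4 → r3=17|16=17
ADD r0, r0, #4 → r0=204+4=208
SUB r2, r2, #1 → r2=5-1=4
CMP r2, #0  (cmp 4,0)
BGT body: taken
LDR r4, [r0] → r4=M[208]=6
OR r3, r3, r4 → r3=17|6=23
ADD r0, r0, #4 → r0=208+4=212
SUB r2, r2, #1 → r2=4-1=3
CMP r2, #0  (cmp 3,0)
BGT body: taken
LDR r4, [r0] → r4=M[212]=17
OR r3, r3, r4 → r3=23|17=23
ADD r0, r0, #4 → r0=212+4=216
SUB r2, r2, #1 → r2=3-1=2
CMP r2, #0  (cmp 2,0)
BGT body: taken
LDR r4, [r0] → r4=M[216]=3
OR r3, r3, r4 → r3=23|3=23
ADD r0, r0, #4 → r0=216+4=220
SUB r2, r2, #1 → r2=2-1=1
CMP r2, #0  (cmp 1,0)
BGT body: taken
LDR r4, [r0] → r4=M[220]=21
OR r3, r3, r4 → r3=23|21=23
ADD r0, r0, #4 → r0=220+4=224
SUB r2, r2, #1 → r2=1-1=0
CMP r2, #0  (cmp 0,0)
BGT body: not taken
halt.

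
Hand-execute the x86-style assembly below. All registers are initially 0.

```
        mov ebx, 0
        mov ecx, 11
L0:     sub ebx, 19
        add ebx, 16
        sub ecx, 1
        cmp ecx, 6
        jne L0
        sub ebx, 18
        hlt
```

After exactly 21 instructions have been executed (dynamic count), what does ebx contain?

-12

mov ebx, 0 → ebx=0
mov ecx, 11 → ecx=11
sub ebx, 19 → ebx=0-19=-19
add ebx, 16 → ebx=(-19)+16=-3
sub ecx, 1 → ecx=11-1=10
cmp ecx, 6  (cmp 10,6)
jne L0: taken
sub ebx, 19 → ebx=(-3)-19=-22
add ebx, 16 → ebx=(-22)+16=-6
sub ecx, 1 → ecx=10-1=9
cmp ecx, 6  (cmp 9,6)
jne L0: taken
sub ebx, 19 → ebx=(-6)-19=-25
add ebx, 16 → ebx=(-25)+16=-9
sub ecx, 1 → ecx=9-1=8
cmp ecx, 6  (cmp 8,6)
jne L0: taken
sub ebx, 19 → ebx=(-9)-19=-28
add ebx, 16 → ebx=(-28)+16=-12
sub ecx, 1 → ecx=8-1=7
cmp ecx, 6  (cmp 7,6)
After step 21: ebx = -12.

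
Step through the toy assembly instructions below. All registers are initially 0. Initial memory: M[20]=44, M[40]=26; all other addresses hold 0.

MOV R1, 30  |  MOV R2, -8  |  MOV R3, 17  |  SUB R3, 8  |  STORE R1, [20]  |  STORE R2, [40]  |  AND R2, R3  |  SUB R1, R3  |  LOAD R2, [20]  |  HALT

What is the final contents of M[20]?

after MOV R1, 30: R1=30
after MOV R2, -8: R2=-8
after MOV R3, 17: R3=17
after SUB R3, 8: R3=17-8=9
STORE R1, [20] → M[20]=30
STORE R2, [40] → M[40]=-8
after AND R2, R3: R2=(-8)&9=8
after SUB R1, R3: R1=30-9=21
after LOAD R2, [20]: R2=M[20]=30
halt.

30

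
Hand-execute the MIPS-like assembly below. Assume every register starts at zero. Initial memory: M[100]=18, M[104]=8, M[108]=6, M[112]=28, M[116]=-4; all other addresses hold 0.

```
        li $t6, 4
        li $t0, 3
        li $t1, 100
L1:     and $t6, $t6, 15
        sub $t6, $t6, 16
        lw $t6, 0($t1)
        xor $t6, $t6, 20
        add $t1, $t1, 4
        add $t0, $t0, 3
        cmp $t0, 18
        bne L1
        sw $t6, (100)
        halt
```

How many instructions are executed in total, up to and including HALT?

45

after li $t6, 4: $t6=4
after li $t0, 3: $t0=3
after li $t1, 100: $t1=100
after and $t6, $t6, 15: $t6=4&15=4
after sub $t6, $t6, 16: $t6=4-16=-12
after lw $t6, 0($t1): $t6=M[100]=18
after xor $t6, $t6, 20: $t6=18^20=6
after add $t1, $t1, 4: $t1=100+4=104
after add $t0, $t0, 3: $t0=3+3=6
cmp $t0, 18  (cmp 6,18)
bne L1: taken
after and $t6, $t6, 15: $t6=6&15=6
after sub $t6, $t6, 16: $t6=6-16=-10
after lw $t6, 0($t1): $t6=M[104]=8
after xor $t6, $t6, 20: $t6=8^20=28
after add $t1, $t1, 4: $t1=104+4=108
after add $t0, $t0, 3: $t0=6+3=9
cmp $t0, 18  (cmp 9,18)
bne L1: taken
after and $t6, $t6, 15: $t6=28&15=12
after sub $t6, $t6, 16: $t6=12-16=-4
after lw $t6, 0($t1): $t6=M[108]=6
after xor $t6, $t6, 20: $t6=6^20=18
after add $t1, $t1, 4: $t1=108+4=112
after add $t0, $t0, 3: $t0=9+3=12
cmp $t0, 18  (cmp 12,18)
bne L1: taken
after and $t6, $t6, 15: $t6=18&15=2
after sub $t6, $t6, 16: $t6=2-16=-14
after lw $t6, 0($t1): $t6=M[112]=28
after xor $t6, $t6, 20: $t6=28^20=8
after add $t1, $t1, 4: $t1=112+4=116
after add $t0, $t0, 3: $t0=12+3=15
cmp $t0, 18  (cmp 15,18)
bne L1: taken
after and $t6, $t6, 15: $t6=8&15=8
after sub $t6, $t6, 16: $t6=8-16=-8
after lw $t6, 0($t1): $t6=M[116]=-4
after xor $t6, $t6, 20: $t6=(-4)^20=-24
after add $t1, $t1, 4: $t1=116+4=120
after add $t0, $t0, 3: $t0=15+3=18
cmp $t0, 18  (cmp 18,18)
bne L1: not taken
sw $t6, (100) → M[100]=-24
halt.
Total executed instructions: 45.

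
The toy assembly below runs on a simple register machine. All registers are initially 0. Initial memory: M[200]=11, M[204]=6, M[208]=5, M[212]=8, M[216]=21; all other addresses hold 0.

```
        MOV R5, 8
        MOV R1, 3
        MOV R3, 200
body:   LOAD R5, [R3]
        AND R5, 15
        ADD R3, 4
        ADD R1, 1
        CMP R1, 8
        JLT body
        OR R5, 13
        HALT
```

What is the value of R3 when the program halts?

220

after MOV R5, 8: R5=8
after MOV R1, 3: R1=3
after MOV R3, 200: R3=200
after LOAD R5, [R3]: R5=M[200]=11
after AND R5, 15: R5=11&15=11
after ADD R3, 4: R3=200+4=204
after ADD R1, 1: R1=3+1=4
CMP R1, 8  (cmp 4,8)
JLT body: taken
after LOAD R5, [R3]: R5=M[204]=6
after AND R5, 15: R5=6&15=6
after ADD R3, 4: R3=204+4=208
after ADD R1, 1: R1=4+1=5
CMP R1, 8  (cmp 5,8)
JLT body: taken
after LOAD R5, [R3]: R5=M[208]=5
after AND R5, 15: R5=5&15=5
after ADD R3, 4: R3=208+4=212
after ADD R1, 1: R1=5+1=6
CMP R1, 8  (cmp 6,8)
JLT body: taken
after LOAD R5, [R3]: R5=M[212]=8
after AND R5, 15: R5=8&15=8
after ADD R3, 4: R3=212+4=216
after ADD R1, 1: R1=6+1=7
CMP R1, 8  (cmp 7,8)
JLT body: taken
after LOAD R5, [R3]: R5=M[216]=21
after AND R5, 15: R5=21&15=5
after ADD R3, 4: R3=216+4=220
after ADD R1, 1: R1=7+1=8
CMP R1, 8  (cmp 8,8)
JLT body: not taken
after OR R5, 13: R5=5|13=13
halt.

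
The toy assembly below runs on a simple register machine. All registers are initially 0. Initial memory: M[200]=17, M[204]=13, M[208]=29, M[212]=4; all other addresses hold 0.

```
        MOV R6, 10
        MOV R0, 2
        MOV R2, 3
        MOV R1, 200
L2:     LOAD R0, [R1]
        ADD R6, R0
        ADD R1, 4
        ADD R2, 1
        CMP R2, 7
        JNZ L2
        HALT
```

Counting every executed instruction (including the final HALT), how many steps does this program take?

after MOV R6, 10: R6=10
after MOV R0, 2: R0=2
after MOV R2, 3: R2=3
after MOV R1, 200: R1=200
after LOAD R0, [R1]: R0=M[200]=17
after ADD R6, R0: R6=10+17=27
after ADD R1, 4: R1=200+4=204
after ADD R2, 1: R2=3+1=4
CMP R2, 7  (cmp 4,7)
JNZ L2: taken
after LOAD R0, [R1]: R0=M[204]=13
after ADD R6, R0: R6=27+13=40
after ADD R1, 4: R1=204+4=208
after ADD R2, 1: R2=4+1=5
CMP R2, 7  (cmp 5,7)
JNZ L2: taken
after LOAD R0, [R1]: R0=M[208]=29
after ADD R6, R0: R6=40+29=69
after ADD R1, 4: R1=208+4=212
after ADD R2, 1: R2=5+1=6
CMP R2, 7  (cmp 6,7)
JNZ L2: taken
after LOAD R0, [R1]: R0=M[212]=4
after ADD R6, R0: R6=69+4=73
after ADD R1, 4: R1=212+4=216
after ADD R2, 1: R2=6+1=7
CMP R2, 7  (cmp 7,7)
JNZ L2: not taken
halt.
Total executed instructions: 29.

29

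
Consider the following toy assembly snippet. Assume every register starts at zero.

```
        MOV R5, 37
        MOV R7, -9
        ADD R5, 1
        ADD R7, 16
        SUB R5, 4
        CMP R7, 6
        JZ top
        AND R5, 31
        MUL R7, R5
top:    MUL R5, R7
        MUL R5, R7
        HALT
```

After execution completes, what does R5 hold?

after MOV R5, 37: R5=37
after MOV R7, -9: R7=-9
after ADD R5, 1: R5=37+1=38
after ADD R7, 16: R7=(-9)+16=7
after SUB R5, 4: R5=38-4=34
CMP R7, 6  (cmp 7,6)
JZ top: not taken
after AND R5, 31: R5=34&31=2
after MUL R7, R5: R7=7*2=14
after MUL R5, R7: R5=2*14=28
after MUL R5, R7: R5=28*14=392
halt.

392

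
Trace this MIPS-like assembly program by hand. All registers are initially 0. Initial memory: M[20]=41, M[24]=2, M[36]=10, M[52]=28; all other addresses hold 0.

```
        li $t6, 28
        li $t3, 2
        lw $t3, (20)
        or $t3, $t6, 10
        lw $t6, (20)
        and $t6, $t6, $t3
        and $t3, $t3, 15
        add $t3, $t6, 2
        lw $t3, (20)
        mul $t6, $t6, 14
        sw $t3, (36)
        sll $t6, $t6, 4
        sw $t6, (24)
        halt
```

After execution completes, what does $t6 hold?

after li $t6, 28: $t6=28
after li $t3, 2: $t3=2
after lw $t3, (20): $t3=M[20]=41
after or $t3, $t6, 10: $t3=28|10=30
after lw $t6, (20): $t6=M[20]=41
after and $t6, $t6, $t3: $t6=41&30=8
after and $t3, $t3, 15: $t3=30&15=14
after add $t3, $t6, 2: $t3=8+2=10
after lw $t3, (20): $t3=M[20]=41
after mul $t6, $t6, 14: $t6=8*14=112
sw $t3, (36) → M[36]=41
after sll $t6, $t6, 4: $t6=112<<4=1792
sw $t6, (24) → M[24]=1792
halt.

1792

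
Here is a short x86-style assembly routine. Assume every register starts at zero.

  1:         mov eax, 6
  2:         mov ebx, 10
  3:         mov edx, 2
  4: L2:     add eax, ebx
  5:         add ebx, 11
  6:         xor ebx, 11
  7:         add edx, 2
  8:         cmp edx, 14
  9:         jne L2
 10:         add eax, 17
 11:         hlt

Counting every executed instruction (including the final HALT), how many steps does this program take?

41

mov eax, 6 → eax=6
mov ebx, 10 → ebx=10
mov edx, 2 → edx=2
add eax, ebx → eax=6+10=16
add ebx, 11 → ebx=10+11=21
xor ebx, 11 → ebx=21^11=30
add edx, 2 → edx=2+2=4
cmp edx, 14  (cmp 4,14)
jne L2: taken
add eax, ebx → eax=16+30=46
add ebx, 11 → ebx=30+11=41
xor ebx, 11 → ebx=41^11=34
add edx, 2 → edx=4+2=6
cmp edx, 14  (cmp 6,14)
jne L2: taken
add eax, ebx → eax=46+34=80
add ebx, 11 → ebx=34+11=45
xor ebx, 11 → ebx=45^11=38
add edx, 2 → edx=6+2=8
cmp edx, 14  (cmp 8,14)
jne L2: taken
add eax, ebx → eax=80+38=118
add ebx, 11 → ebx=38+11=49
xor ebx, 11 → ebx=49^11=58
add edx, 2 → edx=8+2=10
cmp edx, 14  (cmp 10,14)
jne L2: taken
add eax, ebx → eax=118+58=176
add ebx, 11 → ebx=58+11=69
xor ebx, 11 → ebx=69^11=78
add edx, 2 → edx=10+2=12
cmp edx, 14  (cmp 12,14)
jne L2: taken
add eax, ebx → eax=176+78=254
add ebx, 11 → ebx=78+11=89
xor ebx, 11 → ebx=89^11=82
add edx, 2 → edx=12+2=14
cmp edx, 14  (cmp 14,14)
jne L2: not taken
add eax, 17 → eax=254+17=271
halt.
Total executed instructions: 41.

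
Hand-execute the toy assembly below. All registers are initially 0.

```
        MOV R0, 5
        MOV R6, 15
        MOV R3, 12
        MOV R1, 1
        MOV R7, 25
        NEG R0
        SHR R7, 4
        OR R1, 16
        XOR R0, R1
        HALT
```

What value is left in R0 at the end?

after MOV R0, 5: R0=5
after MOV R6, 15: R6=15
after MOV R3, 12: R3=12
after MOV R1, 1: R1=1
after MOV R7, 25: R7=25
after NEG R0: R0=-(5)=-5
after SHR R7, 4: R7=25>>4=1
after OR R1, 16: R1=1|16=17
after XOR R0, R1: R0=(-5)^17=-22
halt.

-22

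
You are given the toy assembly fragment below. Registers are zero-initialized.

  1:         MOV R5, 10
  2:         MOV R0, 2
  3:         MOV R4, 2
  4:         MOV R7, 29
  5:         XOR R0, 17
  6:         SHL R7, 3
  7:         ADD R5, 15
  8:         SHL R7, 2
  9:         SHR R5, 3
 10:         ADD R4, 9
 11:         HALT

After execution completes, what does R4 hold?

11

R5=10
R0=2
R4=2
R7=29
R0=2^17=19
R7=29<<3=232
R5=10+15=25
R7=232<<2=928
R5=25>>3=3
R4=2+9=11
halt.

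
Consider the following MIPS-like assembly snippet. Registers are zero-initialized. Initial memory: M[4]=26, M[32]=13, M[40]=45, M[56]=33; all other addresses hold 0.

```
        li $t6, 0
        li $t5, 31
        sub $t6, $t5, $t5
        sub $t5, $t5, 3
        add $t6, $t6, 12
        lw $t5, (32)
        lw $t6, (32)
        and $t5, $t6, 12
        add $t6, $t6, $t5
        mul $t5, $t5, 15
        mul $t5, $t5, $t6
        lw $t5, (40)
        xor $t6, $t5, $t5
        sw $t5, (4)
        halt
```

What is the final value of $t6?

after li $t6, 0: $t6=0
after li $t5, 31: $t5=31
after sub $t6, $t5, $t5: $t6=31-31=0
after sub $t5, $t5, 3: $t5=31-3=28
after add $t6, $t6, 12: $t6=0+12=12
after lw $t5, (32): $t5=M[32]=13
after lw $t6, (32): $t6=M[32]=13
after and $t5, $t6, 12: $t5=13&12=12
after add $t6, $t6, $t5: $t6=13+12=25
after mul $t5, $t5, 15: $t5=12*15=180
after mul $t5, $t5, $t6: $t5=180*25=4500
after lw $t5, (40): $t5=M[40]=45
after xor $t6, $t5, $t5: $t6=45^45=0
sw $t5, (4) → M[4]=45
halt.

0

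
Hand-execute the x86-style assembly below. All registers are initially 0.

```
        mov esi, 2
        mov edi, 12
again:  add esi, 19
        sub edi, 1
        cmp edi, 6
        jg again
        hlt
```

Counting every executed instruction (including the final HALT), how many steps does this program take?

27

mov esi, 2 → esi=2
mov edi, 12 → edi=12
add esi, 19 → esi=2+19=21
sub edi, 1 → edi=12-1=11
cmp edi, 6  (cmp 11,6)
jg again: taken
add esi, 19 → esi=21+19=40
sub edi, 1 → edi=11-1=10
cmp edi, 6  (cmp 10,6)
jg again: taken
add esi, 19 → esi=40+19=59
sub edi, 1 → edi=10-1=9
cmp edi, 6  (cmp 9,6)
jg again: taken
add esi, 19 → esi=59+19=78
sub edi, 1 → edi=9-1=8
cmp edi, 6  (cmp 8,6)
jg again: taken
add esi, 19 → esi=78+19=97
sub edi, 1 → edi=8-1=7
cmp edi, 6  (cmp 7,6)
jg again: taken
add esi, 19 → esi=97+19=116
sub edi, 1 → edi=7-1=6
cmp edi, 6  (cmp 6,6)
jg again: not taken
halt.
Total executed instructions: 27.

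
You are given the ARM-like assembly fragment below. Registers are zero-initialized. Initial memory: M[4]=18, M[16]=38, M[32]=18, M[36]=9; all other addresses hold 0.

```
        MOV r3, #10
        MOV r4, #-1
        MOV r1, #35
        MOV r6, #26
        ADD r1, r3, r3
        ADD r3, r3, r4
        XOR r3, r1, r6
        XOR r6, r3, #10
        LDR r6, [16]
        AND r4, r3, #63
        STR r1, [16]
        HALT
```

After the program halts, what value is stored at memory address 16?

MOV r3, #10 → r3=10
MOV r4, #-1 → r4=-1
MOV r1, #35 → r1=35
MOV r6, #26 → r6=26
ADD r1, r3, r3 → r1=10+10=20
ADD r3, r3, r4 → r3=10+(-1)=9
XOR r3, r1, r6 → r3=20^26=14
XOR r6, r3, #10 → r6=14^10=4
LDR r6, [16] → r6=M[16]=38
AND r4, r3, #63 → r4=14&63=14
STR r1, [16] → M[16]=20
halt.

20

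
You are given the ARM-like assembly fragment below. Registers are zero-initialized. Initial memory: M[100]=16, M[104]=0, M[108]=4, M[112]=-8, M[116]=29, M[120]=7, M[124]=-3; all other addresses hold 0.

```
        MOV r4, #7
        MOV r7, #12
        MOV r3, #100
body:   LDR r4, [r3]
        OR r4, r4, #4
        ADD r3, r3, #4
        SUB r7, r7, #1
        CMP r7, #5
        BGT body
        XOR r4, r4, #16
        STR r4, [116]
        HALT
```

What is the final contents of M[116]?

-19

r4=7
r7=12
r3=100
r4=M[100]=16
r4=16|4=20
r3=100+4=104
r7=12-1=11
CMP r7, #5  (cmp 11,5)
BGT body: taken
r4=M[104]=0
r4=0|4=4
r3=104+4=108
r7=11-1=10
CMP r7, #5  (cmp 10,5)
BGT body: taken
r4=M[108]=4
r4=4|4=4
r3=108+4=112
r7=10-1=9
CMP r7, #5  (cmp 9,5)
BGT body: taken
r4=M[112]=-8
r4=(-8)|4=-4
r3=112+4=116
r7=9-1=8
CMP r7, #5  (cmp 8,5)
BGT body: taken
r4=M[116]=29
r4=29|4=29
r3=116+4=120
r7=8-1=7
CMP r7, #5  (cmp 7,5)
BGT body: taken
r4=M[120]=7
r4=7|4=7
r3=120+4=124
r7=7-1=6
CMP r7, #5  (cmp 6,5)
BGT body: taken
r4=M[124]=-3
r4=(-3)|4=-3
r3=124+4=128
r7=6-1=5
CMP r7, #5  (cmp 5,5)
BGT body: not taken
r4=(-3)^16=-19
STR r4, [116] → M[116]=-19
halt.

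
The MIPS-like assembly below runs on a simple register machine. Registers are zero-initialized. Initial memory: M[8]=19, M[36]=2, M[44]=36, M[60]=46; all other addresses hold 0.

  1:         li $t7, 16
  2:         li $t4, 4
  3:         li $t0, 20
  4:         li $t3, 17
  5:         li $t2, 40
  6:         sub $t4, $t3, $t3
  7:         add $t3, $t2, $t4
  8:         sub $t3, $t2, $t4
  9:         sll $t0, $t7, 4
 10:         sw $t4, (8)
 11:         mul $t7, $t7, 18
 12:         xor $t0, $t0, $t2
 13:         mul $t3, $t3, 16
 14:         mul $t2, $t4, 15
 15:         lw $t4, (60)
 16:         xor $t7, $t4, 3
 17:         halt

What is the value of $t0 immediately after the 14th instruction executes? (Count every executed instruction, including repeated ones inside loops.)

296

li $t7, 16 → $t7=16
li $t4, 4 → $t4=4
li $t0, 20 → $t0=20
li $t3, 17 → $t3=17
li $t2, 40 → $t2=40
sub $t4, $t3, $t3 → $t4=17-17=0
add $t3, $t2, $t4 → $t3=40+0=40
sub $t3, $t2, $t4 → $t3=40-0=40
sll $t0, $t7, 4 → $t0=16<<4=256
sw $t4, (8) → M[8]=0
mul $t7, $t7, 18 → $t7=16*18=288
xor $t0, $t0, $t2 → $t0=256^40=296
mul $t3, $t3, 16 → $t3=40*16=640
mul $t2, $t4, 15 → $t2=0*15=0
After step 14: $t0 = 296.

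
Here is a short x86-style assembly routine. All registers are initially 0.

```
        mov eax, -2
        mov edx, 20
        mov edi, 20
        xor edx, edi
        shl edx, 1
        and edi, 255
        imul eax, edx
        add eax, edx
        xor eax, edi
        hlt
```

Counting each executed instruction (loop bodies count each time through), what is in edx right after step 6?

0

eax=-2
edx=20
edi=20
edx=20^20=0
edx=0<<1=0
edi=20&255=20
After step 6: edx = 0.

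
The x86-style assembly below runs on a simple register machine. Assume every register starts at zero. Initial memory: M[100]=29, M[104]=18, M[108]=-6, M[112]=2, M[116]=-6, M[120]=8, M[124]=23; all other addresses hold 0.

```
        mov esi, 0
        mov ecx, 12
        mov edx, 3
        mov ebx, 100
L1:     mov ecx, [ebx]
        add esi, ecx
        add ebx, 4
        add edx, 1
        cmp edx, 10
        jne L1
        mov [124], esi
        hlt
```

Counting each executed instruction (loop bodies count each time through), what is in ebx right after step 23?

esi=0
ecx=12
edx=3
ebx=100
ecx=M[100]=29
esi=0+29=29
ebx=100+4=104
edx=3+1=4
cmp edx, 10  (cmp 4,10)
jne L1: taken
ecx=M[104]=18
esi=29+18=47
ebx=104+4=108
edx=4+1=5
cmp edx, 10  (cmp 5,10)
jne L1: taken
ecx=M[108]=-6
esi=47+(-6)=41
ebx=108+4=112
edx=5+1=6
cmp edx, 10  (cmp 6,10)
jne L1: taken
ecx=M[112]=2
After step 23: ebx = 112.

112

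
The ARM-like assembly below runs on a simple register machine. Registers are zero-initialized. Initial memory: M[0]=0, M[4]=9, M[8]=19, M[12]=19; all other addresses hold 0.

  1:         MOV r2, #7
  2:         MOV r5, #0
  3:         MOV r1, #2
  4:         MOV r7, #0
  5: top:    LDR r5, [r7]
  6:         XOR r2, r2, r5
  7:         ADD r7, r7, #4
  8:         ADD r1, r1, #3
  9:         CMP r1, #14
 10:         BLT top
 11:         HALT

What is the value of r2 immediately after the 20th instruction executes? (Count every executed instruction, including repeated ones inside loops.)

29

MOV r2, #7 → r2=7
MOV r5, #0 → r5=0
MOV r1, #2 → r1=2
MOV r7, #0 → r7=0
LDR r5, [r7] → r5=M[0]=0
XOR r2, r2, r5 → r2=7^0=7
ADD r7, r7, #4 → r7=0+4=4
ADD r1, r1, #3 → r1=2+3=5
CMP r1, #14  (cmp 5,14)
BLT top: taken
LDR r5, [r7] → r5=M[4]=9
XOR r2, r2, r5 → r2=7^9=14
ADD r7, r7, #4 → r7=4+4=8
ADD r1, r1, #3 → r1=5+3=8
CMP r1, #14  (cmp 8,14)
BLT top: taken
LDR r5, [r7] → r5=M[8]=19
XOR r2, r2, r5 → r2=14^19=29
ADD r7, r7, #4 → r7=8+4=12
ADD r1, r1, #3 → r1=8+3=11
After step 20: r2 = 29.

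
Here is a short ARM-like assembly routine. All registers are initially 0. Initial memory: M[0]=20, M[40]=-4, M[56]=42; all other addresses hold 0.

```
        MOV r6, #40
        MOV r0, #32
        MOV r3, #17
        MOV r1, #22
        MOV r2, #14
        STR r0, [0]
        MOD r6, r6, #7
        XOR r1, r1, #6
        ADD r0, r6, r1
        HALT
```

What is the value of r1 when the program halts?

after MOV r6, #40: r6=40
after MOV r0, #32: r0=32
after MOV r3, #17: r3=17
after MOV r1, #22: r1=22
after MOV r2, #14: r2=14
STR r0, [0] → M[0]=32
after MOD r6, r6, #7: r6=40%7=5
after XOR r1, r1, #6: r1=22^6=16
after ADD r0, r6, r1: r0=5+16=21
halt.

16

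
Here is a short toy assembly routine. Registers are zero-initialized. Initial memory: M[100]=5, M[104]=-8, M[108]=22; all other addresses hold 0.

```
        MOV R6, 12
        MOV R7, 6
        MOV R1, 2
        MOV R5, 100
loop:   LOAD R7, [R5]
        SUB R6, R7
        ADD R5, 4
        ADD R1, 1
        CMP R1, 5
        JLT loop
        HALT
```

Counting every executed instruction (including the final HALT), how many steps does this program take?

23

MOV R6, 12 → R6=12
MOV R7, 6 → R7=6
MOV R1, 2 → R1=2
MOV R5, 100 → R5=100
LOAD R7, [R5] → R7=M[100]=5
SUB R6, R7 → R6=12-5=7
ADD R5, 4 → R5=100+4=104
ADD R1, 1 → R1=2+1=3
CMP R1, 5  (cmp 3,5)
JLT loop: taken
LOAD R7, [R5] → R7=M[104]=-8
SUB R6, R7 → R6=7-(-8)=15
ADD R5, 4 → R5=104+4=108
ADD R1, 1 → R1=3+1=4
CMP R1, 5  (cmp 4,5)
JLT loop: taken
LOAD R7, [R5] → R7=M[108]=22
SUB R6, R7 → R6=15-22=-7
ADD R5, 4 → R5=108+4=112
ADD R1, 1 → R1=4+1=5
CMP R1, 5  (cmp 5,5)
JLT loop: not taken
halt.
Total executed instructions: 23.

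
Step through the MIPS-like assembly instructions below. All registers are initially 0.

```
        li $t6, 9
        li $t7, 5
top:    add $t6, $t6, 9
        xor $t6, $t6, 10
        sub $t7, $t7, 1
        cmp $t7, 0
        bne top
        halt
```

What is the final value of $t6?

92

after li $t6, 9: $t6=9
after li $t7, 5: $t7=5
after add $t6, $t6, 9: $t6=9+9=18
after xor $t6, $t6, 10: $t6=18^10=24
after sub $t7, $t7, 1: $t7=5-1=4
cmp $t7, 0  (cmp 4,0)
bne top: taken
after add $t6, $t6, 9: $t6=24+9=33
after xor $t6, $t6, 10: $t6=33^10=43
after sub $t7, $t7, 1: $t7=4-1=3
cmp $t7, 0  (cmp 3,0)
bne top: taken
after add $t6, $t6, 9: $t6=43+9=52
after xor $t6, $t6, 10: $t6=52^10=62
after sub $t7, $t7, 1: $t7=3-1=2
cmp $t7, 0  (cmp 2,0)
bne top: taken
after add $t6, $t6, 9: $t6=62+9=71
after xor $t6, $t6, 10: $t6=71^10=77
after sub $t7, $t7, 1: $t7=2-1=1
cmp $t7, 0  (cmp 1,0)
bne top: taken
after add $t6, $t6, 9: $t6=77+9=86
after xor $t6, $t6, 10: $t6=86^10=92
after sub $t7, $t7, 1: $t7=1-1=0
cmp $t7, 0  (cmp 0,0)
bne top: not taken
halt.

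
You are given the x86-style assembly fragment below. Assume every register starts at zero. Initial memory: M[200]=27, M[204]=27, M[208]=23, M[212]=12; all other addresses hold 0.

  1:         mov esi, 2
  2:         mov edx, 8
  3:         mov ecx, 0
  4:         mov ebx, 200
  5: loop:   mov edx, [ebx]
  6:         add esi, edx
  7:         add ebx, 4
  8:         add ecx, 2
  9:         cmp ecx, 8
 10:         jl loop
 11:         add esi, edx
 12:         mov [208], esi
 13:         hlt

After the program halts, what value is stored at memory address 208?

esi=2
edx=8
ecx=0
ebx=200
edx=M[200]=27
esi=2+27=29
ebx=200+4=204
ecx=0+2=2
cmp ecx, 8  (cmp 2,8)
jl loop: taken
edx=M[204]=27
esi=29+27=56
ebx=204+4=208
ecx=2+2=4
cmp ecx, 8  (cmp 4,8)
jl loop: taken
edx=M[208]=23
esi=56+23=79
ebx=208+4=212
ecx=4+2=6
cmp ecx, 8  (cmp 6,8)
jl loop: taken
edx=M[212]=12
esi=79+12=91
ebx=212+4=216
ecx=6+2=8
cmp ecx, 8  (cmp 8,8)
jl loop: not taken
esi=91+12=103
mov [208], esi → M[208]=103
halt.

103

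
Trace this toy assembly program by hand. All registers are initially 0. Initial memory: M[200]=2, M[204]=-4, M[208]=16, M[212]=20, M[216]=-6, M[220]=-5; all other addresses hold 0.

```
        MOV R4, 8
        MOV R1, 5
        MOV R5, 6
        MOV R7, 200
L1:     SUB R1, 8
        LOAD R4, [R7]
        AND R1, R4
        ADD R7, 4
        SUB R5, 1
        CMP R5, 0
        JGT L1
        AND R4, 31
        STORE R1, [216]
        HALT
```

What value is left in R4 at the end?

27

R4=8
R1=5
R5=6
R7=200
R1=5-8=-3
R4=M[200]=2
R1=(-3)&2=0
R7=200+4=204
R5=6-1=5
CMP R5, 0  (cmp 5,0)
JGT L1: taken
R1=0-8=-8
R4=M[204]=-4
R1=(-8)&(-4)=-8
R7=204+4=208
R5=5-1=4
CMP R5, 0  (cmp 4,0)
JGT L1: taken
R1=(-8)-8=-16
R4=M[208]=16
R1=(-16)&16=16
R7=208+4=212
R5=4-1=3
CMP R5, 0  (cmp 3,0)
JGT L1: taken
R1=16-8=8
R4=M[212]=20
R1=8&20=0
R7=212+4=216
R5=3-1=2
CMP R5, 0  (cmp 2,0)
JGT L1: taken
R1=0-8=-8
R4=M[216]=-6
R1=(-8)&(-6)=-8
R7=216+4=220
R5=2-1=1
CMP R5, 0  (cmp 1,0)
JGT L1: taken
R1=(-8)-8=-16
R4=M[220]=-5
R1=(-16)&(-5)=-16
R7=220+4=224
R5=1-1=0
CMP R5, 0  (cmp 0,0)
JGT L1: not taken
R4=(-5)&31=27
STORE R1, [216] → M[216]=-16
halt.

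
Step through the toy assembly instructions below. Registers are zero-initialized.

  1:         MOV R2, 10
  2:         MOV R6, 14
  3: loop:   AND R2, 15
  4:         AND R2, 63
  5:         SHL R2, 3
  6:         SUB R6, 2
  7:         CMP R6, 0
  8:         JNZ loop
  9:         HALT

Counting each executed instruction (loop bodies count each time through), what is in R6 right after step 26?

MOV R2, 10 → R2=10
MOV R6, 14 → R6=14
AND R2, 15 → R2=10&15=10
AND R2, 63 → R2=10&63=10
SHL R2, 3 → R2=10<<3=80
SUB R6, 2 → R6=14-2=12
CMP R6, 0  (cmp 12,0)
JNZ loop: taken
AND R2, 15 → R2=80&15=0
AND R2, 63 → R2=0&63=0
SHL R2, 3 → R2=0<<3=0
SUB R6, 2 → R6=12-2=10
CMP R6, 0  (cmp 10,0)
JNZ loop: taken
AND R2, 15 → R2=0&15=0
AND R2, 63 → R2=0&63=0
SHL R2, 3 → R2=0<<3=0
SUB R6, 2 → R6=10-2=8
CMP R6, 0  (cmp 8,0)
JNZ loop: taken
AND R2, 15 → R2=0&15=0
AND R2, 63 → R2=0&63=0
SHL R2, 3 → R2=0<<3=0
SUB R6, 2 → R6=8-2=6
CMP R6, 0  (cmp 6,0)
JNZ loop: taken
After step 26: R6 = 6.

6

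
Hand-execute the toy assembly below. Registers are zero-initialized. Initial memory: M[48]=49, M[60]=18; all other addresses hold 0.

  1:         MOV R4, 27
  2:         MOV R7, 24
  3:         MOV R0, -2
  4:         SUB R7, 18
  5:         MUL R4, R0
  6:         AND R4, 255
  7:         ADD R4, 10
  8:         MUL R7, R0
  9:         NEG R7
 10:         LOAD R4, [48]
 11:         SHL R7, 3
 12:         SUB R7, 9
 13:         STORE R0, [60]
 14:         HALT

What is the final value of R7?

87

after MOV R4, 27: R4=27
after MOV R7, 24: R7=24
after MOV R0, -2: R0=-2
after SUB R7, 18: R7=24-18=6
after MUL R4, R0: R4=27*(-2)=-54
after AND R4, 255: R4=(-54)&255=202
after ADD R4, 10: R4=202+10=212
after MUL R7, R0: R7=6*(-2)=-12
after NEG R7: R7=-(-12)=12
after LOAD R4, [48]: R4=M[48]=49
after SHL R7, 3: R7=12<<3=96
after SUB R7, 9: R7=96-9=87
STORE R0, [60] → M[60]=-2
halt.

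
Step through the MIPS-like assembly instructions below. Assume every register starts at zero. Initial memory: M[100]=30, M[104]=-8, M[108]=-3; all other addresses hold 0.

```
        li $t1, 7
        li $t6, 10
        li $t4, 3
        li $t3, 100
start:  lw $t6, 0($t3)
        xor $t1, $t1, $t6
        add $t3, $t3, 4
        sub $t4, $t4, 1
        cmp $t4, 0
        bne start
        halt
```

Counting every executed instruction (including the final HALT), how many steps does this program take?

after li $t1, 7: $t1=7
after li $t6, 10: $t6=10
after li $t4, 3: $t4=3
after li $t3, 100: $t3=100
after lw $t6, 0($t3): $t6=M[100]=30
after xor $t1, $t1, $t6: $t1=7^30=25
after add $t3, $t3, 4: $t3=100+4=104
after sub $t4, $t4, 1: $t4=3-1=2
cmp $t4, 0  (cmp 2,0)
bne start: taken
after lw $t6, 0($t3): $t6=M[104]=-8
after xor $t1, $t1, $t6: $t1=25^(-8)=-31
after add $t3, $t3, 4: $t3=104+4=108
after sub $t4, $t4, 1: $t4=2-1=1
cmp $t4, 0  (cmp 1,0)
bne start: taken
after lw $t6, 0($t3): $t6=M[108]=-3
after xor $t1, $t1, $t6: $t1=(-31)^(-3)=28
after add $t3, $t3, 4: $t3=108+4=112
after sub $t4, $t4, 1: $t4=1-1=0
cmp $t4, 0  (cmp 0,0)
bne start: not taken
halt.
Total executed instructions: 23.

23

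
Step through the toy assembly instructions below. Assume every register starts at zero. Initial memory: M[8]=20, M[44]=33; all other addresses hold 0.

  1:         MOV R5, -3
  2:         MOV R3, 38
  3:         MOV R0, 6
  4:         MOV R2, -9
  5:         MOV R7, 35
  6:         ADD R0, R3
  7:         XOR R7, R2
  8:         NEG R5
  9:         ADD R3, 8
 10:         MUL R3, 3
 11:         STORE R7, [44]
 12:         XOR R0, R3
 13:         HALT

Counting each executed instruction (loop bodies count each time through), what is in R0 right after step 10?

after MOV R5, -3: R5=-3
after MOV R3, 38: R3=38
after MOV R0, 6: R0=6
after MOV R2, -9: R2=-9
after MOV R7, 35: R7=35
after ADD R0, R3: R0=6+38=44
after XOR R7, R2: R7=35^(-9)=-44
after NEG R5: R5=-(-3)=3
after ADD R3, 8: R3=38+8=46
after MUL R3, 3: R3=46*3=138
After step 10: R0 = 44.

44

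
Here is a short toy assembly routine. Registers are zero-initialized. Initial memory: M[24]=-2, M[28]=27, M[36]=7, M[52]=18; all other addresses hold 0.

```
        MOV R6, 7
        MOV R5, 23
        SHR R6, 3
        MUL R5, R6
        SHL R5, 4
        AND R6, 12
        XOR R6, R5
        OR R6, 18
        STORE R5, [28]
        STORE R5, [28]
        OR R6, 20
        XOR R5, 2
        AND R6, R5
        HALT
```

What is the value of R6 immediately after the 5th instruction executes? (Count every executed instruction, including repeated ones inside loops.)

0

MOV R6, 7 → R6=7
MOV R5, 23 → R5=23
SHR R6, 3 → R6=7>>3=0
MUL R5, R6 → R5=23*0=0
SHL R5, 4 → R5=0<<4=0
After step 5: R6 = 0.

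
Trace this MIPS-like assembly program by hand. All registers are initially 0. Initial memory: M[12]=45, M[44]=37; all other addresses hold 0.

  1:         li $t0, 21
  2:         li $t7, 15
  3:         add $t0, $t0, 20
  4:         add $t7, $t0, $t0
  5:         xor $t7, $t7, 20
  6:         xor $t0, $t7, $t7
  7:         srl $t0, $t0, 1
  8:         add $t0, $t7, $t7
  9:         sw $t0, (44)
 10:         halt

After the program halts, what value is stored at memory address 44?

after li $t0, 21: $t0=21
after li $t7, 15: $t7=15
after add $t0, $t0, 20: $t0=21+20=41
after add $t7, $t0, $t0: $t7=41+41=82
after xor $t7, $t7, 20: $t7=82^20=70
after xor $t0, $t7, $t7: $t0=70^70=0
after srl $t0, $t0, 1: $t0=0>>1=0
after add $t0, $t7, $t7: $t0=70+70=140
sw $t0, (44) → M[44]=140
halt.

140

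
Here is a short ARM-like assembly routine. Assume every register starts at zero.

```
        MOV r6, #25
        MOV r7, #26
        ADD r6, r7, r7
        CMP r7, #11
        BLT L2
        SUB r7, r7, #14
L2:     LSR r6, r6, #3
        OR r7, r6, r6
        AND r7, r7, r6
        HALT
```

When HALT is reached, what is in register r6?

6

after MOV r6, #25: r6=25
after MOV r7, #26: r7=26
after ADD r6, r7, r7: r6=26+26=52
CMP r7, #11  (cmp 26,11)
BLT L2: not taken
after SUB r7, r7, #14: r7=26-14=12
after LSR r6, r6, #3: r6=52>>3=6
after OR r7, r6, r6: r7=6|6=6
after AND r7, r7, r6: r7=6&6=6
halt.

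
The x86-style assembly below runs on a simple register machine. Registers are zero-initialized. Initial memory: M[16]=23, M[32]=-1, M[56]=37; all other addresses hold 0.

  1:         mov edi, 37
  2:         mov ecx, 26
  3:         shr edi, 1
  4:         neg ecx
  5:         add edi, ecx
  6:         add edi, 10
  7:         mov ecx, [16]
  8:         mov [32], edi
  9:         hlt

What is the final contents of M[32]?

mov edi, 37 → edi=37
mov ecx, 26 → ecx=26
shr edi, 1 → edi=37>>1=18
neg ecx → ecx=-(26)=-26
add edi, ecx → edi=18+(-26)=-8
add edi, 10 → edi=(-8)+10=2
mov ecx, [16] → ecx=M[16]=23
mov [32], edi → M[32]=2
halt.

2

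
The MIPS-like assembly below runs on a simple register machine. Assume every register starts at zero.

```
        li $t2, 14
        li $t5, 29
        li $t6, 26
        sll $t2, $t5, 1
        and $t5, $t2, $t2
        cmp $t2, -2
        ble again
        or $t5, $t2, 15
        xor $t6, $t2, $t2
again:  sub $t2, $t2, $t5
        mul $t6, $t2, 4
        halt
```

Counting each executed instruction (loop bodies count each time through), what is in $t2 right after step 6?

58

li $t2, 14 → $t2=14
li $t5, 29 → $t5=29
li $t6, 26 → $t6=26
sll $t2, $t5, 1 → $t2=29<<1=58
and $t5, $t2, $t2 → $t5=58&58=58
cmp $t2, -2  (cmp 58,-2)
After step 6: $t2 = 58.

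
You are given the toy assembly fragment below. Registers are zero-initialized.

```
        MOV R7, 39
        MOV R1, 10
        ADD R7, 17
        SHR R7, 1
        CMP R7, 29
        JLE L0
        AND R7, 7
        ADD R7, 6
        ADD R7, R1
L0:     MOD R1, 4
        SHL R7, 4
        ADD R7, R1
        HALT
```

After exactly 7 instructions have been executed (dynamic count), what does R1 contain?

2

R7=39
R1=10
R7=39+17=56
R7=56>>1=28
CMP R7, 29  (cmp 28,29)
JLE L0: taken
R1=10%4=2
After step 7: R1 = 2.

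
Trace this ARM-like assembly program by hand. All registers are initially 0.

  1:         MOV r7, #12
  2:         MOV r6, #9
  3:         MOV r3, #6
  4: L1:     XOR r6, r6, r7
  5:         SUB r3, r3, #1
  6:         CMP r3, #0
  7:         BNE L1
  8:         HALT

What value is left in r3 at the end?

after MOV r7, #12: r7=12
after MOV r6, #9: r6=9
after MOV r3, #6: r3=6
after XOR r6, r6, r7: r6=9^12=5
after SUB r3, r3, #1: r3=6-1=5
CMP r3, #0  (cmp 5,0)
BNE L1: taken
after XOR r6, r6, r7: r6=5^12=9
after SUB r3, r3, #1: r3=5-1=4
CMP r3, #0  (cmp 4,0)
BNE L1: taken
after XOR r6, r6, r7: r6=9^12=5
after SUB r3, r3, #1: r3=4-1=3
CMP r3, #0  (cmp 3,0)
BNE L1: taken
after XOR r6, r6, r7: r6=5^12=9
after SUB r3, r3, #1: r3=3-1=2
CMP r3, #0  (cmp 2,0)
BNE L1: taken
after XOR r6, r6, r7: r6=9^12=5
after SUB r3, r3, #1: r3=2-1=1
CMP r3, #0  (cmp 1,0)
BNE L1: taken
after XOR r6, r6, r7: r6=5^12=9
after SUB r3, r3, #1: r3=1-1=0
CMP r3, #0  (cmp 0,0)
BNE L1: not taken
halt.

0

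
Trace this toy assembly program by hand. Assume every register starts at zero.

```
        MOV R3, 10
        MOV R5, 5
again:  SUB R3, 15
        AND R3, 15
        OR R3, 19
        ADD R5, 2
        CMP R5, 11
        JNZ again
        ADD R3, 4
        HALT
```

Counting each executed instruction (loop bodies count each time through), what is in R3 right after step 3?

after MOV R3, 10: R3=10
after MOV R5, 5: R5=5
after SUB R3, 15: R3=10-15=-5
After step 3: R3 = -5.

-5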